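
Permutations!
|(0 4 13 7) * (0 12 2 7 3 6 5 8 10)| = 24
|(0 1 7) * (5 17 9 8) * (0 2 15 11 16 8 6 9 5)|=|(0 1 7 2 15 11 16 8)(5 17)(6 9)|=8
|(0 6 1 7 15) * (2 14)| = 10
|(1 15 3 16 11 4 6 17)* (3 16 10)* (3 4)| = 9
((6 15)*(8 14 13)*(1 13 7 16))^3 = (1 14)(6 15)(7 13)(8 16) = ((1 13 8 14 7 16)(6 15))^3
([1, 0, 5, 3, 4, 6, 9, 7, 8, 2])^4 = [0, 1, 2, 3, 4, 5, 6, 7, 8, 9]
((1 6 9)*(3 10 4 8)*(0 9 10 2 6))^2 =(0 1 9)(2 10 8)(3 6 4)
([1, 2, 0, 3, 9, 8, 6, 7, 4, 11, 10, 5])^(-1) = [2, 0, 1, 3, 8, 11, 6, 7, 5, 4, 10, 9]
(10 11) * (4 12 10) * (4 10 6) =(4 12 6)(10 11) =[0, 1, 2, 3, 12, 5, 4, 7, 8, 9, 11, 10, 6]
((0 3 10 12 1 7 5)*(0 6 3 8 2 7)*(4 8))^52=(0 10 5 8 1 3 7 4 12 6 2)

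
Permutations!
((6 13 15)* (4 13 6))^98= ((4 13 15))^98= (4 15 13)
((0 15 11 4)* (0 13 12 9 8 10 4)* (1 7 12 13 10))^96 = (15)(1 7 12 9 8)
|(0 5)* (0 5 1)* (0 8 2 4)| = 5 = |(0 1 8 2 4)|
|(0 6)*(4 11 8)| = |(0 6)(4 11 8)| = 6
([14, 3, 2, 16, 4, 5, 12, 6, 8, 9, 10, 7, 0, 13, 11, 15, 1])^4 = (0 6 11)(1 3 16)(7 14 12)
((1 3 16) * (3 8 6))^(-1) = (1 16 3 6 8)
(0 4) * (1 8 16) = [4, 8, 2, 3, 0, 5, 6, 7, 16, 9, 10, 11, 12, 13, 14, 15, 1] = (0 4)(1 8 16)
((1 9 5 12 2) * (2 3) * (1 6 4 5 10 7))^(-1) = ((1 9 10 7)(2 6 4 5 12 3))^(-1) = (1 7 10 9)(2 3 12 5 4 6)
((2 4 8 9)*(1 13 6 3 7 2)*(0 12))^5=(0 12)(1 2 13 4 6 8 3 9 7)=((0 12)(1 13 6 3 7 2 4 8 9))^5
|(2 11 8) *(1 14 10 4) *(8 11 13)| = 12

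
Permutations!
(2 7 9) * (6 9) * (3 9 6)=(2 7 3 9)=[0, 1, 7, 9, 4, 5, 6, 3, 8, 2]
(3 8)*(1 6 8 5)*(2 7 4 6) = [0, 2, 7, 5, 6, 1, 8, 4, 3] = (1 2 7 4 6 8 3 5)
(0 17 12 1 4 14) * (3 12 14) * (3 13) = (0 17 14)(1 4 13 3 12) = [17, 4, 2, 12, 13, 5, 6, 7, 8, 9, 10, 11, 1, 3, 0, 15, 16, 14]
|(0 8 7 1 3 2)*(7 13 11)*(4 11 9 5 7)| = 18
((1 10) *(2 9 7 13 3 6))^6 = ((1 10)(2 9 7 13 3 6))^6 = (13)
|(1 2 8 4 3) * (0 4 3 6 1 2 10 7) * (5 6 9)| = 24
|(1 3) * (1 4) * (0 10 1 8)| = |(0 10 1 3 4 8)| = 6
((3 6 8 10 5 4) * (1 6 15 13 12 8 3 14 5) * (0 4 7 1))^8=((0 4 14 5 7 1 6 3 15 13 12 8 10))^8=(0 15 5 8 6 4 13 7 10 3 14 12 1)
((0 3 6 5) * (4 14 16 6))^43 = (0 3 4 14 16 6 5)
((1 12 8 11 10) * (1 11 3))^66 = (1 8)(3 12)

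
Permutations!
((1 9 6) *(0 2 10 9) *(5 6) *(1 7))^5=(0 6 10 1 5 2 7 9)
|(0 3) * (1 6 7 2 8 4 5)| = |(0 3)(1 6 7 2 8 4 5)| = 14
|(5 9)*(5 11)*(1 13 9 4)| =|(1 13 9 11 5 4)| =6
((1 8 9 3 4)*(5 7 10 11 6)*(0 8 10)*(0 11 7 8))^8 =(1 3 8 6 7)(4 9 5 11 10)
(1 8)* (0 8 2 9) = (0 8 1 2 9) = [8, 2, 9, 3, 4, 5, 6, 7, 1, 0]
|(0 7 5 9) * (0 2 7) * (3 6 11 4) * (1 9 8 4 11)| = |(11)(1 9 2 7 5 8 4 3 6)| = 9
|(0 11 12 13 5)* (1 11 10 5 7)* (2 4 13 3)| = |(0 10 5)(1 11 12 3 2 4 13 7)| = 24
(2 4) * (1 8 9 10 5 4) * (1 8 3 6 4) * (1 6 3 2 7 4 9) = (1 2 8)(4 7)(5 6 9 10) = [0, 2, 8, 3, 7, 6, 9, 4, 1, 10, 5]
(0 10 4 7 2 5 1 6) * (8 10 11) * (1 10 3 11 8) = (0 8 3 11 1 6)(2 5 10 4 7) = [8, 6, 5, 11, 7, 10, 0, 2, 3, 9, 4, 1]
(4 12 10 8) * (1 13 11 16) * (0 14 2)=(0 14 2)(1 13 11 16)(4 12 10 8)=[14, 13, 0, 3, 12, 5, 6, 7, 4, 9, 8, 16, 10, 11, 2, 15, 1]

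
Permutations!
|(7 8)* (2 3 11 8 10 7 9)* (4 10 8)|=8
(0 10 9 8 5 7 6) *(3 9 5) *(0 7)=(0 10 5)(3 9 8)(6 7)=[10, 1, 2, 9, 4, 0, 7, 6, 3, 8, 5]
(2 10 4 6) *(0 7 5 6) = [7, 1, 10, 3, 0, 6, 2, 5, 8, 9, 4] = (0 7 5 6 2 10 4)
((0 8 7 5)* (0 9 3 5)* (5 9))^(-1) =(0 7 8)(3 9)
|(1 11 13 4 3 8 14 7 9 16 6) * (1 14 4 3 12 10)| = 40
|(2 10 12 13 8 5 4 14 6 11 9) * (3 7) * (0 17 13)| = |(0 17 13 8 5 4 14 6 11 9 2 10 12)(3 7)| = 26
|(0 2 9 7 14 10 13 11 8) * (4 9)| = |(0 2 4 9 7 14 10 13 11 8)| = 10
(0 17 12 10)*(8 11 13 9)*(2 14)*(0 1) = [17, 0, 14, 3, 4, 5, 6, 7, 11, 8, 1, 13, 10, 9, 2, 15, 16, 12] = (0 17 12 10 1)(2 14)(8 11 13 9)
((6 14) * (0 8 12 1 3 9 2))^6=(14)(0 2 9 3 1 12 8)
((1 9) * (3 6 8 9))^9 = (1 9 8 6 3)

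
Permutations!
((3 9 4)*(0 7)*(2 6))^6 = (9)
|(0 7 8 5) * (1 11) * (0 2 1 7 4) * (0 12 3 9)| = 30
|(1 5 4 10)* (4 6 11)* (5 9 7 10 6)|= |(1 9 7 10)(4 6 11)|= 12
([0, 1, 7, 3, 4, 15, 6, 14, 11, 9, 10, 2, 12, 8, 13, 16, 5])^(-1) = [0, 1, 11, 3, 4, 16, 6, 2, 13, 9, 10, 8, 12, 14, 7, 5, 15]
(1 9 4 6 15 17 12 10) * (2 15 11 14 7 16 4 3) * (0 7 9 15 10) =(0 7 16 4 6 11 14 9 3 2 10 1 15 17 12) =[7, 15, 10, 2, 6, 5, 11, 16, 8, 3, 1, 14, 0, 13, 9, 17, 4, 12]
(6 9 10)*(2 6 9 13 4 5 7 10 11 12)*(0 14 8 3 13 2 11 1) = (0 14 8 3 13 4 5 7 10 9 1)(2 6)(11 12) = [14, 0, 6, 13, 5, 7, 2, 10, 3, 1, 9, 12, 11, 4, 8]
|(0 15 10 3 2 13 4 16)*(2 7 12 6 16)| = 24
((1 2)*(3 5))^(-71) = ((1 2)(3 5))^(-71) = (1 2)(3 5)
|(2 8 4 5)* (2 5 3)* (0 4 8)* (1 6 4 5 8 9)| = 9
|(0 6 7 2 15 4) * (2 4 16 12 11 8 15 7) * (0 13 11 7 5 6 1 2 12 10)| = |(0 1 2 5 6 12 7 4 13 11 8 15 16 10)| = 14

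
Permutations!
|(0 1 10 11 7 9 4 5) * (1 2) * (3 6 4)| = |(0 2 1 10 11 7 9 3 6 4 5)| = 11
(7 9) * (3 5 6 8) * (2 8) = [0, 1, 8, 5, 4, 6, 2, 9, 3, 7] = (2 8 3 5 6)(7 9)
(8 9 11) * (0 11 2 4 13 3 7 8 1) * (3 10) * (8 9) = (0 11 1)(2 4 13 10 3 7 9) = [11, 0, 4, 7, 13, 5, 6, 9, 8, 2, 3, 1, 12, 10]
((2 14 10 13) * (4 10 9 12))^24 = (2 12 13 9 10 14 4)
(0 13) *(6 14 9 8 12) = (0 13)(6 14 9 8 12) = [13, 1, 2, 3, 4, 5, 14, 7, 12, 8, 10, 11, 6, 0, 9]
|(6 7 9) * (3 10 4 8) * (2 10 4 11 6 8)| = 9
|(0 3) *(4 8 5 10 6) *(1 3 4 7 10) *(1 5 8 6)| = 7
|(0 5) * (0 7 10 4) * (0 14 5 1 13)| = 15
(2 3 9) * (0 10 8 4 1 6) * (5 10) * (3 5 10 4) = (0 10 8 3 9 2 5 4 1 6) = [10, 6, 5, 9, 1, 4, 0, 7, 3, 2, 8]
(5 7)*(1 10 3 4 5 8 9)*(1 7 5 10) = (3 4 10)(7 8 9) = [0, 1, 2, 4, 10, 5, 6, 8, 9, 7, 3]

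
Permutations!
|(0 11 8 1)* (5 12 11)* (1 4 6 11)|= 4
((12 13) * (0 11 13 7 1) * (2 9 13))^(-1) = ((0 11 2 9 13 12 7 1))^(-1) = (0 1 7 12 13 9 2 11)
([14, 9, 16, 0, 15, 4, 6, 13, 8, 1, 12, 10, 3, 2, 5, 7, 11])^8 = [16, 1, 5, 2, 12, 10, 6, 0, 8, 9, 7, 15, 13, 14, 11, 3, 4]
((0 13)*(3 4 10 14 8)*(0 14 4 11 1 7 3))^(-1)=(0 8 14 13)(1 11 3 7)(4 10)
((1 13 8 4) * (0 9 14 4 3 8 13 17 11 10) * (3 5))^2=((0 9 14 4 1 17 11 10)(3 8 5))^2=(0 14 1 11)(3 5 8)(4 17 10 9)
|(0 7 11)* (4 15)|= 6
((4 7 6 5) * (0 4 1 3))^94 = ((0 4 7 6 5 1 3))^94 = (0 6 3 7 1 4 5)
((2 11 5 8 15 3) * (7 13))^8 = ((2 11 5 8 15 3)(7 13))^8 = (2 5 15)(3 11 8)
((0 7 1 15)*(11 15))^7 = (0 1 15 7 11)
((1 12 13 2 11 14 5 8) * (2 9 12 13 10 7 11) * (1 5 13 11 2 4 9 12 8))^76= ((1 11 14 13 12 10 7 2 4 9 8 5))^76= (1 12 4)(2 5 13)(7 8 14)(9 11 10)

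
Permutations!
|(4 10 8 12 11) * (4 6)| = 6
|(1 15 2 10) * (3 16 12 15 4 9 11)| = 10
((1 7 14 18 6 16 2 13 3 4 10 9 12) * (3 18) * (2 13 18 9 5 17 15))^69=((1 7 14 3 4 10 5 17 15 2 18 6 16 13 9 12))^69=(1 10 18 12 4 2 9 3 15 13 14 17 16 7 5 6)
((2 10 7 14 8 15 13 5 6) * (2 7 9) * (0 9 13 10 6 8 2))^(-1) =((0 9)(2 6 7 14)(5 8 15 10 13))^(-1) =(0 9)(2 14 7 6)(5 13 10 15 8)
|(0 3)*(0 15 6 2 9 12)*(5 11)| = |(0 3 15 6 2 9 12)(5 11)| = 14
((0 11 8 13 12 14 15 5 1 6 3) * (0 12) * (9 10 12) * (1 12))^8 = ((0 11 8 13)(1 6 3 9 10)(5 12 14 15))^8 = (15)(1 9 6 10 3)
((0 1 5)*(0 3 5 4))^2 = ((0 1 4)(3 5))^2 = (5)(0 4 1)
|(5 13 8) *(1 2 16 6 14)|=|(1 2 16 6 14)(5 13 8)|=15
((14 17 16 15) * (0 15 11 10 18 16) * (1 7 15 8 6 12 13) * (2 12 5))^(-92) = ((0 8 6 5 2 12 13 1 7 15 14 17)(10 18 16 11))^(-92) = (18)(0 2 7)(1 17 5)(6 13 14)(8 12 15)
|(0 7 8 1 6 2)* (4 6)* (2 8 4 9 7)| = 6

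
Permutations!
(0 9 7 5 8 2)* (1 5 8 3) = (0 9 7 8 2)(1 5 3) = [9, 5, 0, 1, 4, 3, 6, 8, 2, 7]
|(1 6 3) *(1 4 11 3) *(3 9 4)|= |(1 6)(4 11 9)|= 6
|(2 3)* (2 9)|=3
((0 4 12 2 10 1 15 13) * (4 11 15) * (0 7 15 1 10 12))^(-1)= ((0 11 1 4)(2 12)(7 15 13))^(-1)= (0 4 1 11)(2 12)(7 13 15)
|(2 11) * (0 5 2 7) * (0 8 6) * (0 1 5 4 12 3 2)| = 11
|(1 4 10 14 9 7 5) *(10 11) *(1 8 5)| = 14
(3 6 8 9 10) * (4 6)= [0, 1, 2, 4, 6, 5, 8, 7, 9, 10, 3]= (3 4 6 8 9 10)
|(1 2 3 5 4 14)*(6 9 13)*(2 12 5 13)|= 5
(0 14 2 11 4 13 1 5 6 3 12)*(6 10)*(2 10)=(0 14 10 6 3 12)(1 5 2 11 4 13)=[14, 5, 11, 12, 13, 2, 3, 7, 8, 9, 6, 4, 0, 1, 10]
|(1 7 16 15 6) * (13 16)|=6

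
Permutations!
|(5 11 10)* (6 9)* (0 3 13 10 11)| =|(0 3 13 10 5)(6 9)| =10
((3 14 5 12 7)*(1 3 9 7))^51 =((1 3 14 5 12)(7 9))^51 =(1 3 14 5 12)(7 9)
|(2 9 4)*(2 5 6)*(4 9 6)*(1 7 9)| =|(1 7 9)(2 6)(4 5)| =6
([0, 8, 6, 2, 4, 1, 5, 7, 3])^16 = (1 6 3)(2 8 5)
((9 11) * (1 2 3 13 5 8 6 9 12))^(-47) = ((1 2 3 13 5 8 6 9 11 12))^(-47) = (1 13 6 12 3 8 11 2 5 9)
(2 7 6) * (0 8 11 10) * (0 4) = (0 8 11 10 4)(2 7 6) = [8, 1, 7, 3, 0, 5, 2, 6, 11, 9, 4, 10]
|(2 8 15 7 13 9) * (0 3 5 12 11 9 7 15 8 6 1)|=18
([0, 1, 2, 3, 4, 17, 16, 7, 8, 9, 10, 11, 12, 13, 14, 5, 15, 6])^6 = [0, 1, 2, 3, 4, 17, 16, 7, 8, 9, 10, 11, 12, 13, 14, 5, 15, 6]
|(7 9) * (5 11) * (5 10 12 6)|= |(5 11 10 12 6)(7 9)|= 10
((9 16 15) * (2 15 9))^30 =((2 15)(9 16))^30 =(16)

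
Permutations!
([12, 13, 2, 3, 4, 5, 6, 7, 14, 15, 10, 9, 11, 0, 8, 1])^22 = [12, 13, 2, 3, 4, 5, 6, 7, 8, 15, 10, 9, 11, 0, 14, 1]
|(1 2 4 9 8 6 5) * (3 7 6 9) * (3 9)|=9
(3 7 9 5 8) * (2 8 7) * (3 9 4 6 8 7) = [0, 1, 7, 2, 6, 3, 8, 4, 9, 5] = (2 7 4 6 8 9 5 3)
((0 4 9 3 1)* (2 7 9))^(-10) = ((0 4 2 7 9 3 1))^(-10) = (0 9 4 3 2 1 7)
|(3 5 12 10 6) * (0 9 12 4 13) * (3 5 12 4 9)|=9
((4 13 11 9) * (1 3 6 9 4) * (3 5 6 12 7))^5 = ((1 5 6 9)(3 12 7)(4 13 11))^5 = (1 5 6 9)(3 7 12)(4 11 13)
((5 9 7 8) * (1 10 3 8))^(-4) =(1 8 7 3 9 10 5)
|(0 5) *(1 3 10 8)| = 4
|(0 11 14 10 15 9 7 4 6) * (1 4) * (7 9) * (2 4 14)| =5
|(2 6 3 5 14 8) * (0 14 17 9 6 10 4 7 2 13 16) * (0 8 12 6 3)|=|(0 14 12 6)(2 10 4 7)(3 5 17 9)(8 13 16)|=12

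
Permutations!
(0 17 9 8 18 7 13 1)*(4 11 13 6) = (0 17 9 8 18 7 6 4 11 13 1) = [17, 0, 2, 3, 11, 5, 4, 6, 18, 8, 10, 13, 12, 1, 14, 15, 16, 9, 7]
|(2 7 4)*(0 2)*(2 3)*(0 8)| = |(0 3 2 7 4 8)| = 6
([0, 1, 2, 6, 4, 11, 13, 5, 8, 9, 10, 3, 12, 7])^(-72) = (13)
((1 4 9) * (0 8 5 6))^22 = ((0 8 5 6)(1 4 9))^22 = (0 5)(1 4 9)(6 8)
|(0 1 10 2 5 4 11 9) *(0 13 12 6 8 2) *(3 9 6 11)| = 30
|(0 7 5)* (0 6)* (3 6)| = |(0 7 5 3 6)| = 5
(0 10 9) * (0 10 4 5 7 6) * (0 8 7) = (0 4 5)(6 8 7)(9 10) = [4, 1, 2, 3, 5, 0, 8, 6, 7, 10, 9]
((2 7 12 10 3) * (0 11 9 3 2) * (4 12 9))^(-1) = ((0 11 4 12 10 2 7 9 3))^(-1) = (0 3 9 7 2 10 12 4 11)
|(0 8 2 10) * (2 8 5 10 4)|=6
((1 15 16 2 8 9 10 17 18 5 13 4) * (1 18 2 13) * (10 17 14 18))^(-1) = ((1 15 16 13 4 10 14 18 5)(2 8 9 17))^(-1) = (1 5 18 14 10 4 13 16 15)(2 17 9 8)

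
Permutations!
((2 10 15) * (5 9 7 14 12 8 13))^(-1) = ((2 10 15)(5 9 7 14 12 8 13))^(-1) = (2 15 10)(5 13 8 12 14 7 9)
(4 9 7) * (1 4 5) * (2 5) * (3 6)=[0, 4, 5, 6, 9, 1, 3, 2, 8, 7]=(1 4 9 7 2 5)(3 6)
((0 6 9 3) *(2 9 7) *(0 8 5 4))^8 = ((0 6 7 2 9 3 8 5 4))^8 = (0 4 5 8 3 9 2 7 6)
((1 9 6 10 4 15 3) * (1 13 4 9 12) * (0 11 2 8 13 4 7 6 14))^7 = ((0 11 2 8 13 7 6 10 9 14)(1 12)(3 4 15))^7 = (0 10 13 11 9 7 2 14 6 8)(1 12)(3 4 15)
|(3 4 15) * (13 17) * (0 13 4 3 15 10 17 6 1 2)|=15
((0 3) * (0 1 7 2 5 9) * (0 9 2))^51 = (9)(0 7 1 3)(2 5)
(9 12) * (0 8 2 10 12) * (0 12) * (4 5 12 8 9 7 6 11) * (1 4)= (0 9 8 2 10)(1 4 5 12 7 6 11)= [9, 4, 10, 3, 5, 12, 11, 6, 2, 8, 0, 1, 7]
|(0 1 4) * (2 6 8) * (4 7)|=12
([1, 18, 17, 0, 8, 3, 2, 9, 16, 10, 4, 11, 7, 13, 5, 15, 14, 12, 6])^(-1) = (0 3 5 14 16 8 4 10 9 7 12 17 2 6 18 1)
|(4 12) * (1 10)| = |(1 10)(4 12)| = 2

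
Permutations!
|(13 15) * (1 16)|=|(1 16)(13 15)|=2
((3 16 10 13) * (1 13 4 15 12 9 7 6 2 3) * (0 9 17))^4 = ((0 9 7 6 2 3 16 10 4 15 12 17)(1 13))^4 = (0 2 4)(3 15 9)(6 10 17)(7 16 12)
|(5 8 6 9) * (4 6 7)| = |(4 6 9 5 8 7)| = 6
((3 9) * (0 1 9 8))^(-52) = (0 3 1 8 9)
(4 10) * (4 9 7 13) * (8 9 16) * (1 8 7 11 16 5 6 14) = (1 8 9 11 16 7 13 4 10 5 6 14) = [0, 8, 2, 3, 10, 6, 14, 13, 9, 11, 5, 16, 12, 4, 1, 15, 7]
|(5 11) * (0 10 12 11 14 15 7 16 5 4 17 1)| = |(0 10 12 11 4 17 1)(5 14 15 7 16)| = 35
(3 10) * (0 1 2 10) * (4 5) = (0 1 2 10 3)(4 5) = [1, 2, 10, 0, 5, 4, 6, 7, 8, 9, 3]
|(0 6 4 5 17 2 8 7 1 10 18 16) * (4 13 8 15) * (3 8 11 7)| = 90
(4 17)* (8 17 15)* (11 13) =(4 15 8 17)(11 13) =[0, 1, 2, 3, 15, 5, 6, 7, 17, 9, 10, 13, 12, 11, 14, 8, 16, 4]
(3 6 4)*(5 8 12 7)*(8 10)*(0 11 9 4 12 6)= (0 11 9 4 3)(5 10 8 6 12 7)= [11, 1, 2, 0, 3, 10, 12, 5, 6, 4, 8, 9, 7]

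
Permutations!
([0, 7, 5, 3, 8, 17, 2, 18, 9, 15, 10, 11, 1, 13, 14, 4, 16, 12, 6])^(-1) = [0, 12, 6, 3, 15, 2, 18, 1, 4, 8, 10, 11, 17, 13, 14, 9, 16, 5, 7]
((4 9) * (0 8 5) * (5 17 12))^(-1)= (0 5 12 17 8)(4 9)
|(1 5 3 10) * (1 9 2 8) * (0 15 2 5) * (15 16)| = 12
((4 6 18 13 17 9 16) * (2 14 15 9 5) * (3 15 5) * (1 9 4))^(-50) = ((1 9 16)(2 14 5)(3 15 4 6 18 13 17))^(-50) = (1 9 16)(2 14 5)(3 17 13 18 6 4 15)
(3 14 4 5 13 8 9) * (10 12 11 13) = (3 14 4 5 10 12 11 13 8 9) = [0, 1, 2, 14, 5, 10, 6, 7, 9, 3, 12, 13, 11, 8, 4]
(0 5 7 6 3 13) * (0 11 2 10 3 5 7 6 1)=(0 7 1)(2 10 3 13 11)(5 6)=[7, 0, 10, 13, 4, 6, 5, 1, 8, 9, 3, 2, 12, 11]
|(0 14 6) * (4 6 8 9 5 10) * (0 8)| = |(0 14)(4 6 8 9 5 10)| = 6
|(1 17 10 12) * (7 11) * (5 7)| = 12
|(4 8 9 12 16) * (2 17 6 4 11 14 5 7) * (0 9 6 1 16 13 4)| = |(0 9 12 13 4 8 6)(1 16 11 14 5 7 2 17)| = 56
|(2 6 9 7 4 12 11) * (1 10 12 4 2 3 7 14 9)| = 8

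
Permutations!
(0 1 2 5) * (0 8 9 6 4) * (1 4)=(0 4)(1 2 5 8 9 6)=[4, 2, 5, 3, 0, 8, 1, 7, 9, 6]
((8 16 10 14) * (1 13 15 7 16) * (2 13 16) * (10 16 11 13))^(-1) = (16)(1 8 14 10 2 7 15 13 11)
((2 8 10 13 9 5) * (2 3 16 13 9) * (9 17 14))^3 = (2 17 5 13 10 9 16 8 14 3)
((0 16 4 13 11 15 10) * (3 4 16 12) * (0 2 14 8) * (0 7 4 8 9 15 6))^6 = ((16)(0 12 3 8 7 4 13 11 6)(2 14 9 15 10))^6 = (16)(0 13 8)(2 14 9 15 10)(3 6 4)(7 12 11)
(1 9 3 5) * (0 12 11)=(0 12 11)(1 9 3 5)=[12, 9, 2, 5, 4, 1, 6, 7, 8, 3, 10, 0, 11]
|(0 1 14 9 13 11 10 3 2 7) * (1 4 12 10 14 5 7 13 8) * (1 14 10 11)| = |(0 4 12 11 10 3 2 13 1 5 7)(8 14 9)| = 33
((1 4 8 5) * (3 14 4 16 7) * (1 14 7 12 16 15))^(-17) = ((1 15)(3 7)(4 8 5 14)(12 16))^(-17) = (1 15)(3 7)(4 14 5 8)(12 16)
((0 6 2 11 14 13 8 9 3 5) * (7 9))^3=((0 6 2 11 14 13 8 7 9 3 5))^3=(0 11 8 3 6 14 7 5 2 13 9)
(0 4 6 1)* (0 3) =(0 4 6 1 3) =[4, 3, 2, 0, 6, 5, 1]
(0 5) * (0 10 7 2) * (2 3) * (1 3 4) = (0 5 10 7 4 1 3 2) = [5, 3, 0, 2, 1, 10, 6, 4, 8, 9, 7]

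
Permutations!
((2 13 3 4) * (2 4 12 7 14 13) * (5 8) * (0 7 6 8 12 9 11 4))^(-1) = (0 4 11 9 3 13 14 7)(5 8 6 12)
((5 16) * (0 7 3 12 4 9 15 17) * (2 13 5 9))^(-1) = ((0 7 3 12 4 2 13 5 16 9 15 17))^(-1) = (0 17 15 9 16 5 13 2 4 12 3 7)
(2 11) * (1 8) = (1 8)(2 11) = [0, 8, 11, 3, 4, 5, 6, 7, 1, 9, 10, 2]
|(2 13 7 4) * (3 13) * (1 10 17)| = 15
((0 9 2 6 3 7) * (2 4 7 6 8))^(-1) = ((0 9 4 7)(2 8)(3 6))^(-1) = (0 7 4 9)(2 8)(3 6)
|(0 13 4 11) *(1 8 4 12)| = |(0 13 12 1 8 4 11)| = 7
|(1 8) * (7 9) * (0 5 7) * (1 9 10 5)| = |(0 1 8 9)(5 7 10)| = 12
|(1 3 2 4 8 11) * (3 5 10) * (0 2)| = 9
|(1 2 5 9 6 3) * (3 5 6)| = 6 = |(1 2 6 5 9 3)|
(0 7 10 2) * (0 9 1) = [7, 0, 9, 3, 4, 5, 6, 10, 8, 1, 2] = (0 7 10 2 9 1)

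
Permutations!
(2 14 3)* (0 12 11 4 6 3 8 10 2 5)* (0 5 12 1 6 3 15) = (0 1 6 15)(2 14 8 10)(3 12 11 4) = [1, 6, 14, 12, 3, 5, 15, 7, 10, 9, 2, 4, 11, 13, 8, 0]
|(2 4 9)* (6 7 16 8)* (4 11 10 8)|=|(2 11 10 8 6 7 16 4 9)|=9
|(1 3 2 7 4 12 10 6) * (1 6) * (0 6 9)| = |(0 6 9)(1 3 2 7 4 12 10)| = 21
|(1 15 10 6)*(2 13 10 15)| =|(15)(1 2 13 10 6)| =5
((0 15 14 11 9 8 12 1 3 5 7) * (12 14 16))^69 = (0 3 16 7 1 15 5 12)(8 14 11 9)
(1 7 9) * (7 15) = (1 15 7 9) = [0, 15, 2, 3, 4, 5, 6, 9, 8, 1, 10, 11, 12, 13, 14, 7]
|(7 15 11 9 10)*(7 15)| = |(9 10 15 11)| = 4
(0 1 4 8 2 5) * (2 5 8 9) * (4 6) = (0 1 6 4 9 2 8 5) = [1, 6, 8, 3, 9, 0, 4, 7, 5, 2]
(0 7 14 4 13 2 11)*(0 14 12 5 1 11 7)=(1 11 14 4 13 2 7 12 5)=[0, 11, 7, 3, 13, 1, 6, 12, 8, 9, 10, 14, 5, 2, 4]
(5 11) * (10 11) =[0, 1, 2, 3, 4, 10, 6, 7, 8, 9, 11, 5] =(5 10 11)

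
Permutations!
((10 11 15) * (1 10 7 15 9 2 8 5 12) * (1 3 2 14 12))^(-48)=((1 10 11 9 14 12 3 2 8 5)(7 15))^(-48)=(15)(1 11 14 3 8)(2 5 10 9 12)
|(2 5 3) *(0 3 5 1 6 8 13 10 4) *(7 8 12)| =11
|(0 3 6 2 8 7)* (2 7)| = 4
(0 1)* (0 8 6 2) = [1, 8, 0, 3, 4, 5, 2, 7, 6] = (0 1 8 6 2)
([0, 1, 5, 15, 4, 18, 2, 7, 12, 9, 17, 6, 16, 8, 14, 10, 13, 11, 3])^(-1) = (2 6 11 17 10 15 3 18 5)(8 13 16 12)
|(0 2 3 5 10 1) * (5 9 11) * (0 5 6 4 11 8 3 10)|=15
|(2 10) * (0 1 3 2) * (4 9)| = |(0 1 3 2 10)(4 9)| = 10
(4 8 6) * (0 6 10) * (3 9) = (0 6 4 8 10)(3 9) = [6, 1, 2, 9, 8, 5, 4, 7, 10, 3, 0]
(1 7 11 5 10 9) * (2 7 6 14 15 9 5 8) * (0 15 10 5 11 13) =[15, 6, 7, 3, 4, 5, 14, 13, 2, 1, 11, 8, 12, 0, 10, 9] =(0 15 9 1 6 14 10 11 8 2 7 13)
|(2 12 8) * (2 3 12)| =|(3 12 8)| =3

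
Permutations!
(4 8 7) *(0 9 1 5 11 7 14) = (0 9 1 5 11 7 4 8 14) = [9, 5, 2, 3, 8, 11, 6, 4, 14, 1, 10, 7, 12, 13, 0]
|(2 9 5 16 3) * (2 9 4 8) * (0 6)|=12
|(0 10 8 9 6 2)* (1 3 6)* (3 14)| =9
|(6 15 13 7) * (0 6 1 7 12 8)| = |(0 6 15 13 12 8)(1 7)| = 6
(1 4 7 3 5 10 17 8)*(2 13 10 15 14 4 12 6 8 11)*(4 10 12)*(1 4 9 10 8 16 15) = (1 9 10 17 11 2 13 12 6 16 15 14 8 4 7 3 5) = [0, 9, 13, 5, 7, 1, 16, 3, 4, 10, 17, 2, 6, 12, 8, 14, 15, 11]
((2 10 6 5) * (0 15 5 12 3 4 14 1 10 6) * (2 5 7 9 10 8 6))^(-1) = (0 10 9 7 15)(1 14 4 3 12 6 8)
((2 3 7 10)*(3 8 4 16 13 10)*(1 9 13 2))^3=(1 10 13 9)(2 16 4 8)(3 7)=((1 9 13 10)(2 8 4 16)(3 7))^3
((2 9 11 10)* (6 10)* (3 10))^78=((2 9 11 6 3 10))^78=(11)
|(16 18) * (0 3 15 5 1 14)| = |(0 3 15 5 1 14)(16 18)| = 6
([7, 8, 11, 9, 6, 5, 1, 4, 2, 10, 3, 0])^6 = [2, 4, 1, 3, 0, 5, 7, 11, 6, 9, 10, 8]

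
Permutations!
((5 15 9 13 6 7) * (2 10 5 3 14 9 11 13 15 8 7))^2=(2 5 7 14 15 13)(3 9 11 6 10 8)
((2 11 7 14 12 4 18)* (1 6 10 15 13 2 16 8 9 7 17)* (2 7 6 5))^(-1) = ((1 5 2 11 17)(4 18 16 8 9 6 10 15 13 7 14 12))^(-1) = (1 17 11 2 5)(4 12 14 7 13 15 10 6 9 8 16 18)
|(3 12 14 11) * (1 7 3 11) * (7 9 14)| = 3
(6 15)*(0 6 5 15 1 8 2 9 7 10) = [6, 8, 9, 3, 4, 15, 1, 10, 2, 7, 0, 11, 12, 13, 14, 5] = (0 6 1 8 2 9 7 10)(5 15)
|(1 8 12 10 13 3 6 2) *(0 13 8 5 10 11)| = 11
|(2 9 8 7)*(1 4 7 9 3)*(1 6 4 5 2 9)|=9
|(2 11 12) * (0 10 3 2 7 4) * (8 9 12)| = 10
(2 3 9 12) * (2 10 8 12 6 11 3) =(3 9 6 11)(8 12 10) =[0, 1, 2, 9, 4, 5, 11, 7, 12, 6, 8, 3, 10]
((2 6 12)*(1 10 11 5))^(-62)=(1 11)(2 6 12)(5 10)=((1 10 11 5)(2 6 12))^(-62)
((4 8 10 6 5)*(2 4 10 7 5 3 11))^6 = (2 6 7)(3 5 4)(8 11 10)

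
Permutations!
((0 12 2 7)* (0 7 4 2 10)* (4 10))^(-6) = (0 10 2 4 12)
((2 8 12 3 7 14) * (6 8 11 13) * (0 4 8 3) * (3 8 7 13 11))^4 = (0 2 8 7 13)(3 12 14 6 4)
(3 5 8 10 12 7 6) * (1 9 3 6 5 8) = (1 9 3 8 10 12 7 5) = [0, 9, 2, 8, 4, 1, 6, 5, 10, 3, 12, 11, 7]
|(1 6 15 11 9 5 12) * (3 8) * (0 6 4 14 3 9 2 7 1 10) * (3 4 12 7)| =|(0 6 15 11 2 3 8 9 5 7 1 12 10)(4 14)| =26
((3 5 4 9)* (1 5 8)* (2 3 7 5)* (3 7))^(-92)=((1 2 7 5 4 9 3 8))^(-92)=(1 4)(2 9)(3 7)(5 8)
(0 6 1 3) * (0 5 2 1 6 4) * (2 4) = (6)(0 2 1 3 5 4) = [2, 3, 1, 5, 0, 4, 6]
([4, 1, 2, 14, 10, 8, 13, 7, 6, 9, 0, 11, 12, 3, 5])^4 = [4, 1, 2, 6, 10, 3, 5, 7, 14, 9, 0, 11, 12, 8, 13]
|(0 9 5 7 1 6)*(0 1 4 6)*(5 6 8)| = 4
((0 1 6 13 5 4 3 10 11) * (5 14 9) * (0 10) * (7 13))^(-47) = ((0 1 6 7 13 14 9 5 4 3)(10 11))^(-47) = (0 7 9 3 6 14 4 1 13 5)(10 11)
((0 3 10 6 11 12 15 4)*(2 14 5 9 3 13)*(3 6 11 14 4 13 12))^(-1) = ((0 12 15 13 2 4)(3 10 11)(5 9 6 14))^(-1) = (0 4 2 13 15 12)(3 11 10)(5 14 6 9)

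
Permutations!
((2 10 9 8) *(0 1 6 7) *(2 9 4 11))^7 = (0 7 6 1)(2 11 4 10)(8 9)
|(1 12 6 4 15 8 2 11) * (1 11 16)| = |(1 12 6 4 15 8 2 16)| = 8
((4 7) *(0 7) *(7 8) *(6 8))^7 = ((0 6 8 7 4))^7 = (0 8 4 6 7)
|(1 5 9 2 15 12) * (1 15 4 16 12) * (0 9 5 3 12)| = 20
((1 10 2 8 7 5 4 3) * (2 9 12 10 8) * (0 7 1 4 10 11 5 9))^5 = ((0 7 9 12 11 5 10)(1 8)(3 4))^5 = (0 5 12 7 10 11 9)(1 8)(3 4)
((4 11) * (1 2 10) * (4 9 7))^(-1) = (1 10 2)(4 7 9 11)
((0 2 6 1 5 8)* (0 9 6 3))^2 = ((0 2 3)(1 5 8 9 6))^2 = (0 3 2)(1 8 6 5 9)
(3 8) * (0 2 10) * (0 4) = (0 2 10 4)(3 8) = [2, 1, 10, 8, 0, 5, 6, 7, 3, 9, 4]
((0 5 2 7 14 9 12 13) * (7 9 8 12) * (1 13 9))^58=((0 5 2 1 13)(7 14 8 12 9))^58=(0 1 5 13 2)(7 12 14 9 8)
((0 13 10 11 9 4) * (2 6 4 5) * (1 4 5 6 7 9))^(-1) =(0 4 1 11 10 13)(2 5 6 9 7)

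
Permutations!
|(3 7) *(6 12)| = 2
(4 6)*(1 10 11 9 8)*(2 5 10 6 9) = (1 6 4 9 8)(2 5 10 11) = [0, 6, 5, 3, 9, 10, 4, 7, 1, 8, 11, 2]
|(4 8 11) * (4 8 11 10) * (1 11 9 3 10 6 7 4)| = |(1 11 8 6 7 4 9 3 10)| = 9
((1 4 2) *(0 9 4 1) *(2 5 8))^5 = (0 2 8 5 4 9)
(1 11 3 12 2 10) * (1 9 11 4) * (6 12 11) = (1 4)(2 10 9 6 12)(3 11) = [0, 4, 10, 11, 1, 5, 12, 7, 8, 6, 9, 3, 2]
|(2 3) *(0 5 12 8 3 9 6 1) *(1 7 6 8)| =|(0 5 12 1)(2 9 8 3)(6 7)| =4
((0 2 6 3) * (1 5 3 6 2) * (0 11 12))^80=((0 1 5 3 11 12))^80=(0 5 11)(1 3 12)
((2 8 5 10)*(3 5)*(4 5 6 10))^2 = (2 3 10 8 6)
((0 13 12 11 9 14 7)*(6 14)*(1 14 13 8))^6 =((0 8 1 14 7)(6 13 12 11 9))^6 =(0 8 1 14 7)(6 13 12 11 9)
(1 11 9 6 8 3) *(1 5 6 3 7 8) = [0, 11, 2, 5, 4, 6, 1, 8, 7, 3, 10, 9] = (1 11 9 3 5 6)(7 8)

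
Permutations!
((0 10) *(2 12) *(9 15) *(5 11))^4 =(15)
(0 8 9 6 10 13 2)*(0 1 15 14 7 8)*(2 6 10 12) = (1 15 14 7 8 9 10 13 6 12 2) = [0, 15, 1, 3, 4, 5, 12, 8, 9, 10, 13, 11, 2, 6, 7, 14]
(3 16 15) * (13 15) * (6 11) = (3 16 13 15)(6 11) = [0, 1, 2, 16, 4, 5, 11, 7, 8, 9, 10, 6, 12, 15, 14, 3, 13]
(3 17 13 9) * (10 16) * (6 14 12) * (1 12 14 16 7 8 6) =(1 12)(3 17 13 9)(6 16 10 7 8) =[0, 12, 2, 17, 4, 5, 16, 8, 6, 3, 7, 11, 1, 9, 14, 15, 10, 13]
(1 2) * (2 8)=(1 8 2)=[0, 8, 1, 3, 4, 5, 6, 7, 2]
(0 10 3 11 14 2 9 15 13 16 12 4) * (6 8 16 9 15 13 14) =(0 10 3 11 6 8 16 12 4)(2 15 14)(9 13) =[10, 1, 15, 11, 0, 5, 8, 7, 16, 13, 3, 6, 4, 9, 2, 14, 12]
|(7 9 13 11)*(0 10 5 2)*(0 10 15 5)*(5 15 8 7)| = |(15)(0 8 7 9 13 11 5 2 10)| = 9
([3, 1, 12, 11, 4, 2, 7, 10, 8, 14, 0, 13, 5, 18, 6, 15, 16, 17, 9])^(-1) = (0 10 7 6 14 9 18 13 11 3)(2 5 12)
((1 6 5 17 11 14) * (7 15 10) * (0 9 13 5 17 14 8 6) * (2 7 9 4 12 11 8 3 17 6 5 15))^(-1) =((0 4 12 11 3 17 8 5 14 1)(2 7)(9 13 15 10))^(-1) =(0 1 14 5 8 17 3 11 12 4)(2 7)(9 10 15 13)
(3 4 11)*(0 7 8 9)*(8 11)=(0 7 11 3 4 8 9)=[7, 1, 2, 4, 8, 5, 6, 11, 9, 0, 10, 3]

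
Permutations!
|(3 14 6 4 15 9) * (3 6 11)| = |(3 14 11)(4 15 9 6)| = 12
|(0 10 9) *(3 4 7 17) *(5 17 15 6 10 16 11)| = |(0 16 11 5 17 3 4 7 15 6 10 9)| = 12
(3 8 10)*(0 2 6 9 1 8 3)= (0 2 6 9 1 8 10)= [2, 8, 6, 3, 4, 5, 9, 7, 10, 1, 0]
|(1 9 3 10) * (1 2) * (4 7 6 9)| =|(1 4 7 6 9 3 10 2)| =8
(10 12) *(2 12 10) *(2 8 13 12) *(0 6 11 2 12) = [6, 1, 12, 3, 4, 5, 11, 7, 13, 9, 10, 2, 8, 0] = (0 6 11 2 12 8 13)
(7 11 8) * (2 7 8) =(2 7 11) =[0, 1, 7, 3, 4, 5, 6, 11, 8, 9, 10, 2]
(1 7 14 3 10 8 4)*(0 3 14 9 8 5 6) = (14)(0 3 10 5 6)(1 7 9 8 4) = [3, 7, 2, 10, 1, 6, 0, 9, 4, 8, 5, 11, 12, 13, 14]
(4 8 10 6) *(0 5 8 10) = (0 5 8)(4 10 6) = [5, 1, 2, 3, 10, 8, 4, 7, 0, 9, 6]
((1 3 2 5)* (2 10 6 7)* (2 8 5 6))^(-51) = ((1 3 10 2 6 7 8 5))^(-51) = (1 7 10 5 6 3 8 2)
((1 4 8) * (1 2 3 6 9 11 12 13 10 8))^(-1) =(1 4)(2 8 10 13 12 11 9 6 3)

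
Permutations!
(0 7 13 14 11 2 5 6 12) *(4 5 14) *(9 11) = (0 7 13 4 5 6 12)(2 14 9 11) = [7, 1, 14, 3, 5, 6, 12, 13, 8, 11, 10, 2, 0, 4, 9]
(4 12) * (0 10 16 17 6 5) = [10, 1, 2, 3, 12, 0, 5, 7, 8, 9, 16, 11, 4, 13, 14, 15, 17, 6] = (0 10 16 17 6 5)(4 12)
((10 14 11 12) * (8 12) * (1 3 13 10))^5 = ((1 3 13 10 14 11 8 12))^5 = (1 11 13 12 14 3 8 10)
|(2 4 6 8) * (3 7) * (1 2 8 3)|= |(8)(1 2 4 6 3 7)|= 6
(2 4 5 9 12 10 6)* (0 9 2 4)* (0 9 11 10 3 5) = (0 11 10 6 4)(2 9 12 3 5) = [11, 1, 9, 5, 0, 2, 4, 7, 8, 12, 6, 10, 3]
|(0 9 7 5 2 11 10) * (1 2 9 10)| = 6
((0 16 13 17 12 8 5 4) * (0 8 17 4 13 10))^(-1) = ((0 16 10)(4 8 5 13)(12 17))^(-1) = (0 10 16)(4 13 5 8)(12 17)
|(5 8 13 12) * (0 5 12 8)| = |(0 5)(8 13)| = 2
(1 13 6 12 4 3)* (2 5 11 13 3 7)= (1 3)(2 5 11 13 6 12 4 7)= [0, 3, 5, 1, 7, 11, 12, 2, 8, 9, 10, 13, 4, 6]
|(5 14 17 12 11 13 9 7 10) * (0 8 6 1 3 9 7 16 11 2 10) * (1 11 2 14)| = 42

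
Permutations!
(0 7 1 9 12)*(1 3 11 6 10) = (0 7 3 11 6 10 1 9 12) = [7, 9, 2, 11, 4, 5, 10, 3, 8, 12, 1, 6, 0]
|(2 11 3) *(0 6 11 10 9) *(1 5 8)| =21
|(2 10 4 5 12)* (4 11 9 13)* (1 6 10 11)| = 21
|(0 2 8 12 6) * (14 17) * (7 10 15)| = |(0 2 8 12 6)(7 10 15)(14 17)| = 30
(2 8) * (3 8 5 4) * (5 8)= (2 8)(3 5 4)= [0, 1, 8, 5, 3, 4, 6, 7, 2]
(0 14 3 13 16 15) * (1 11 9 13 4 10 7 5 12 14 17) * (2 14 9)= (0 17 1 11 2 14 3 4 10 7 5 12 9 13 16 15)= [17, 11, 14, 4, 10, 12, 6, 5, 8, 13, 7, 2, 9, 16, 3, 0, 15, 1]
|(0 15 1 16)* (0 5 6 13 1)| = 10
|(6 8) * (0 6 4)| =|(0 6 8 4)| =4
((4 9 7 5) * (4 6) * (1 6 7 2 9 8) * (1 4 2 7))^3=((1 6 2 9 7 5)(4 8))^3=(1 9)(2 5)(4 8)(6 7)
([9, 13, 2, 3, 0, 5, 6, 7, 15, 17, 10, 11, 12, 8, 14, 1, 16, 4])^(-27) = (0 9 17 4)(1 13 8 15)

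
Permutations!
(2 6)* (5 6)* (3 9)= [0, 1, 5, 9, 4, 6, 2, 7, 8, 3]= (2 5 6)(3 9)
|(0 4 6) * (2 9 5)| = 3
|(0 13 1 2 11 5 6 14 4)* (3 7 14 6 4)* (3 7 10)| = 14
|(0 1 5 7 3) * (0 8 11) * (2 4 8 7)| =|(0 1 5 2 4 8 11)(3 7)| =14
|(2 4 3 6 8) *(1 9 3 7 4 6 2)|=6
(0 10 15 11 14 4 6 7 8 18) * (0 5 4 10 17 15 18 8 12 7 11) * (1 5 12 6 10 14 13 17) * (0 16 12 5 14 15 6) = [1, 14, 2, 3, 10, 4, 11, 0, 8, 9, 18, 13, 7, 17, 15, 16, 12, 6, 5] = (0 1 14 15 16 12 7)(4 10 18 5)(6 11 13 17)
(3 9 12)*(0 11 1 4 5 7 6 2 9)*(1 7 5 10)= (0 11 7 6 2 9 12 3)(1 4 10)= [11, 4, 9, 0, 10, 5, 2, 6, 8, 12, 1, 7, 3]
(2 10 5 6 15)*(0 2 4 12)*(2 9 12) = (0 9 12)(2 10 5 6 15 4) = [9, 1, 10, 3, 2, 6, 15, 7, 8, 12, 5, 11, 0, 13, 14, 4]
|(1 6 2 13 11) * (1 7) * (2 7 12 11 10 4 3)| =|(1 6 7)(2 13 10 4 3)(11 12)| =30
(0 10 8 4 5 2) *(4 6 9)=[10, 1, 0, 3, 5, 2, 9, 7, 6, 4, 8]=(0 10 8 6 9 4 5 2)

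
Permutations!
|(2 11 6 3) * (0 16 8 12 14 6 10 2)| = 21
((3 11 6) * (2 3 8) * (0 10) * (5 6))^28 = ((0 10)(2 3 11 5 6 8))^28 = (2 6 11)(3 8 5)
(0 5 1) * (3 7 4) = (0 5 1)(3 7 4) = [5, 0, 2, 7, 3, 1, 6, 4]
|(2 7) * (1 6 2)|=4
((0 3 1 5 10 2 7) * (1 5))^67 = ((0 3 5 10 2 7))^67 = (0 3 5 10 2 7)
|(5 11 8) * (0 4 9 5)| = 6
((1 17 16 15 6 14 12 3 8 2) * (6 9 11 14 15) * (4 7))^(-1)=((1 17 16 6 15 9 11 14 12 3 8 2)(4 7))^(-1)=(1 2 8 3 12 14 11 9 15 6 16 17)(4 7)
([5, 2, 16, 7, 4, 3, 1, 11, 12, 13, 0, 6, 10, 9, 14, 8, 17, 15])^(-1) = (0 10 12 8 15 17 16 2 1 6 11 7 3 5)(9 13)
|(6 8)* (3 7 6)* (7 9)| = |(3 9 7 6 8)| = 5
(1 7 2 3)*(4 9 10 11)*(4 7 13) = (1 13 4 9 10 11 7 2 3) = [0, 13, 3, 1, 9, 5, 6, 2, 8, 10, 11, 7, 12, 4]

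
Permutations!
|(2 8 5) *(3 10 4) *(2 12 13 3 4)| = |(2 8 5 12 13 3 10)| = 7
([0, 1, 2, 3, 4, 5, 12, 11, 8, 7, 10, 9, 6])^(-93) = (6 12)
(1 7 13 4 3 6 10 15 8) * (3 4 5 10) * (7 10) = [0, 10, 2, 6, 4, 7, 3, 13, 1, 9, 15, 11, 12, 5, 14, 8] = (1 10 15 8)(3 6)(5 7 13)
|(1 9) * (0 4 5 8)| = 4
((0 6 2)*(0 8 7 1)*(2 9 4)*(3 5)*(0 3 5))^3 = (0 4 7)(1 6 2)(3 9 8)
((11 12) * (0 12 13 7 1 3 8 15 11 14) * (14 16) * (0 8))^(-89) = (0 3 1 7 13 11 15 8 14 16 12) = ((0 12 16 14 8 15 11 13 7 1 3))^(-89)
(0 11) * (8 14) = (0 11)(8 14) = [11, 1, 2, 3, 4, 5, 6, 7, 14, 9, 10, 0, 12, 13, 8]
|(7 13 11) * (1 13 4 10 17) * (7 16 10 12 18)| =12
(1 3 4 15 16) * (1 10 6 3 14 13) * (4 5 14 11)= (1 11 4 15 16 10 6 3 5 14 13)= [0, 11, 2, 5, 15, 14, 3, 7, 8, 9, 6, 4, 12, 1, 13, 16, 10]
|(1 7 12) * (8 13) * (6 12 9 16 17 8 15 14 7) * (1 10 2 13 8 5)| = 13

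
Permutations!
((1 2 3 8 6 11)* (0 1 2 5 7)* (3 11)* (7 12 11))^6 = ((0 1 5 12 11 2 7)(3 8 6))^6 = (0 7 2 11 12 5 1)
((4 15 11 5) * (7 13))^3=(4 5 11 15)(7 13)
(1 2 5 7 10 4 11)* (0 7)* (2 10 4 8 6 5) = [7, 10, 2, 3, 11, 0, 5, 4, 6, 9, 8, 1] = (0 7 4 11 1 10 8 6 5)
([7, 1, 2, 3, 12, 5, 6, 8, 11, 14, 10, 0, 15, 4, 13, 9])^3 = (0 11 8 7)(4 9)(12 14)(13 15)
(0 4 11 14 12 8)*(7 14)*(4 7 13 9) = (0 7 14 12 8)(4 11 13 9) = [7, 1, 2, 3, 11, 5, 6, 14, 0, 4, 10, 13, 8, 9, 12]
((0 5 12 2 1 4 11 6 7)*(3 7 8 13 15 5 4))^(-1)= (0 7 3 1 2 12 5 15 13 8 6 11 4)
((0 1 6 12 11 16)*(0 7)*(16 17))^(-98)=(0 16 11 6)(1 7 17 12)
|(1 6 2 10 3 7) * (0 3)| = 7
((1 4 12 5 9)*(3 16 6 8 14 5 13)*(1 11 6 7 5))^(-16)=((1 4 12 13 3 16 7 5 9 11 6 8 14))^(-16)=(1 6 5 3 4 8 9 16 12 14 11 7 13)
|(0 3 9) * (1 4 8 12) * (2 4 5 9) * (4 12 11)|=21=|(0 3 2 12 1 5 9)(4 8 11)|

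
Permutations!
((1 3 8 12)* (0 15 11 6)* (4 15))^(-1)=((0 4 15 11 6)(1 3 8 12))^(-1)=(0 6 11 15 4)(1 12 8 3)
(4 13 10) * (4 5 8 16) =(4 13 10 5 8 16) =[0, 1, 2, 3, 13, 8, 6, 7, 16, 9, 5, 11, 12, 10, 14, 15, 4]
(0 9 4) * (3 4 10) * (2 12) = (0 9 10 3 4)(2 12) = [9, 1, 12, 4, 0, 5, 6, 7, 8, 10, 3, 11, 2]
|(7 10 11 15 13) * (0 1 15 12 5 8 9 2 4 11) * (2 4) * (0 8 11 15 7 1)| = 24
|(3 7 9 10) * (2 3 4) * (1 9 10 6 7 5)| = 9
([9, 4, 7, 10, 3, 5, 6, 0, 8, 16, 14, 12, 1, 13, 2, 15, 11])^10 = (0 2 10 4 12 16)(1 11 9 7 14 3)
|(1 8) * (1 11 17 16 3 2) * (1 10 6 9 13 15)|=|(1 8 11 17 16 3 2 10 6 9 13 15)|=12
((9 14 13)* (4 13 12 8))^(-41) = (4 13 9 14 12 8)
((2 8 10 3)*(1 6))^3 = ((1 6)(2 8 10 3))^3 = (1 6)(2 3 10 8)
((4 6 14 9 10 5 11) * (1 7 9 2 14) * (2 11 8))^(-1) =(1 6 4 11 14 2 8 5 10 9 7)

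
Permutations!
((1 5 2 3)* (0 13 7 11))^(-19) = ((0 13 7 11)(1 5 2 3))^(-19) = (0 13 7 11)(1 5 2 3)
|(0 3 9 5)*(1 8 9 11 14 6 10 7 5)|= 24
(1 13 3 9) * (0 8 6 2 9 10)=(0 8 6 2 9 1 13 3 10)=[8, 13, 9, 10, 4, 5, 2, 7, 6, 1, 0, 11, 12, 3]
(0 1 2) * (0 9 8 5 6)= (0 1 2 9 8 5 6)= [1, 2, 9, 3, 4, 6, 0, 7, 5, 8]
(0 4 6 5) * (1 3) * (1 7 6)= (0 4 1 3 7 6 5)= [4, 3, 2, 7, 1, 0, 5, 6]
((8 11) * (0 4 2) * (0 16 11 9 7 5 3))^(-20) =(16)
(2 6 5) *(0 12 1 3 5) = (0 12 1 3 5 2 6) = [12, 3, 6, 5, 4, 2, 0, 7, 8, 9, 10, 11, 1]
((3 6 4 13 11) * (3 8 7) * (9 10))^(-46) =(3 13 7 4 8 6 11)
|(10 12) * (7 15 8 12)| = |(7 15 8 12 10)| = 5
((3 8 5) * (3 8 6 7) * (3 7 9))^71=(3 9 6)(5 8)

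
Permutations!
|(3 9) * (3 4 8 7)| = 5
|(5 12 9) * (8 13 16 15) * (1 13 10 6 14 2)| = 9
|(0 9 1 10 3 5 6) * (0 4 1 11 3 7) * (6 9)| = |(0 6 4 1 10 7)(3 5 9 11)| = 12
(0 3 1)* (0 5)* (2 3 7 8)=[7, 5, 3, 1, 4, 0, 6, 8, 2]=(0 7 8 2 3 1 5)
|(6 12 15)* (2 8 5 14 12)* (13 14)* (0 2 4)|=|(0 2 8 5 13 14 12 15 6 4)|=10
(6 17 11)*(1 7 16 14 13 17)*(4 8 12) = (1 7 16 14 13 17 11 6)(4 8 12) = [0, 7, 2, 3, 8, 5, 1, 16, 12, 9, 10, 6, 4, 17, 13, 15, 14, 11]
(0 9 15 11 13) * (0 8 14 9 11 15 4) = [11, 1, 2, 3, 0, 5, 6, 7, 14, 4, 10, 13, 12, 8, 9, 15] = (15)(0 11 13 8 14 9 4)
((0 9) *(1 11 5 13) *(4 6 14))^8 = ((0 9)(1 11 5 13)(4 6 14))^8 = (4 14 6)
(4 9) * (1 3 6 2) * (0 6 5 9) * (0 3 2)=[6, 2, 1, 5, 3, 9, 0, 7, 8, 4]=(0 6)(1 2)(3 5 9 4)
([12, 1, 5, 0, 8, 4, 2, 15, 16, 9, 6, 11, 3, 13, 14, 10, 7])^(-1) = (0 3 12)(2 6 10 15 7 16 8 4 5)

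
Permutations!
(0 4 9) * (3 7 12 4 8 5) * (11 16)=(0 8 5 3 7 12 4 9)(11 16)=[8, 1, 2, 7, 9, 3, 6, 12, 5, 0, 10, 16, 4, 13, 14, 15, 11]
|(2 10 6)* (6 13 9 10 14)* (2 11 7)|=|(2 14 6 11 7)(9 10 13)|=15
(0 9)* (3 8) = [9, 1, 2, 8, 4, 5, 6, 7, 3, 0] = (0 9)(3 8)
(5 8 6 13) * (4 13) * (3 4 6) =[0, 1, 2, 4, 13, 8, 6, 7, 3, 9, 10, 11, 12, 5] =(3 4 13 5 8)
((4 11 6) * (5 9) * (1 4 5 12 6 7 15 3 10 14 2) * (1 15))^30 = ((1 4 11 7)(2 15 3 10 14)(5 9 12 6))^30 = (15)(1 11)(4 7)(5 12)(6 9)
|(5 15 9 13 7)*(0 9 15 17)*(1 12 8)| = |(0 9 13 7 5 17)(1 12 8)| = 6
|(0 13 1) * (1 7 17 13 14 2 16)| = 15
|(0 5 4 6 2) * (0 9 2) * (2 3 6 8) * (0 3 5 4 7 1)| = 8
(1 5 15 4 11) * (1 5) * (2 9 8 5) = (2 9 8 5 15 4 11) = [0, 1, 9, 3, 11, 15, 6, 7, 5, 8, 10, 2, 12, 13, 14, 4]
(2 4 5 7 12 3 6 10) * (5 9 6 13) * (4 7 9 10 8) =(2 7 12 3 13 5 9 6 8 4 10) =[0, 1, 7, 13, 10, 9, 8, 12, 4, 6, 2, 11, 3, 5]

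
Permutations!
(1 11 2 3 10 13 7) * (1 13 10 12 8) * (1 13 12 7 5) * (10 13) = [0, 11, 3, 7, 4, 1, 6, 12, 10, 9, 13, 2, 8, 5] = (1 11 2 3 7 12 8 10 13 5)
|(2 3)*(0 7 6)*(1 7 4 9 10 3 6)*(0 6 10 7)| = |(0 4 9 7 1)(2 10 3)| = 15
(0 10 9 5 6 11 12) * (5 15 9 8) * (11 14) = (0 10 8 5 6 14 11 12)(9 15) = [10, 1, 2, 3, 4, 6, 14, 7, 5, 15, 8, 12, 0, 13, 11, 9]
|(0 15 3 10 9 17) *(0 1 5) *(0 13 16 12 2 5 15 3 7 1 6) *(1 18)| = 60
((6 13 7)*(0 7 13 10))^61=((13)(0 7 6 10))^61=(13)(0 7 6 10)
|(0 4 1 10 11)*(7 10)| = 6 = |(0 4 1 7 10 11)|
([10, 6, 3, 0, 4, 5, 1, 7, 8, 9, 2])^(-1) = [3, 6, 10, 2, 4, 5, 1, 7, 8, 9, 0]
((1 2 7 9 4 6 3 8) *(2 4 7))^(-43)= ((1 4 6 3 8)(7 9))^(-43)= (1 6 8 4 3)(7 9)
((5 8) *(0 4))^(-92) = ((0 4)(5 8))^(-92) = (8)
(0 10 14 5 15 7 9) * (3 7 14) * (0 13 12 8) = (0 10 3 7 9 13 12 8)(5 15 14) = [10, 1, 2, 7, 4, 15, 6, 9, 0, 13, 3, 11, 8, 12, 5, 14]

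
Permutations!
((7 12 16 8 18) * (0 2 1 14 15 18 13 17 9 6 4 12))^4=(0 15 2 18 1 7 14)(4 13)(6 8)(9 16)(12 17)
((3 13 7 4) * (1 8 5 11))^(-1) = ((1 8 5 11)(3 13 7 4))^(-1) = (1 11 5 8)(3 4 7 13)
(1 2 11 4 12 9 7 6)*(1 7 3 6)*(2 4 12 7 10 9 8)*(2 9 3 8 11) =(1 4 7)(3 6 10)(8 9)(11 12) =[0, 4, 2, 6, 7, 5, 10, 1, 9, 8, 3, 12, 11]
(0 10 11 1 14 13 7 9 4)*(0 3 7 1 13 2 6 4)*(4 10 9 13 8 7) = [9, 14, 6, 4, 3, 5, 10, 13, 7, 0, 11, 8, 12, 1, 2] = (0 9)(1 14 2 6 10 11 8 7 13)(3 4)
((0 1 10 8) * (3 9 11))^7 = ((0 1 10 8)(3 9 11))^7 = (0 8 10 1)(3 9 11)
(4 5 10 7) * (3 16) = [0, 1, 2, 16, 5, 10, 6, 4, 8, 9, 7, 11, 12, 13, 14, 15, 3] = (3 16)(4 5 10 7)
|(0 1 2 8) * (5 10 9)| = 12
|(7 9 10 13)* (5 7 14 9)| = |(5 7)(9 10 13 14)| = 4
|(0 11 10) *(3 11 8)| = |(0 8 3 11 10)| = 5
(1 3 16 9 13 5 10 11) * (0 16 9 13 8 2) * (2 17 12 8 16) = (0 2)(1 3 9 16 13 5 10 11)(8 17 12) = [2, 3, 0, 9, 4, 10, 6, 7, 17, 16, 11, 1, 8, 5, 14, 15, 13, 12]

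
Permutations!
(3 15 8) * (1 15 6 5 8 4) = (1 15 4)(3 6 5 8) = [0, 15, 2, 6, 1, 8, 5, 7, 3, 9, 10, 11, 12, 13, 14, 4]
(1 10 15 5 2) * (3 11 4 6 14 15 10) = (1 3 11 4 6 14 15 5 2) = [0, 3, 1, 11, 6, 2, 14, 7, 8, 9, 10, 4, 12, 13, 15, 5]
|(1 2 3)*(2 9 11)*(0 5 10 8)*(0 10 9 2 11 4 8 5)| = 15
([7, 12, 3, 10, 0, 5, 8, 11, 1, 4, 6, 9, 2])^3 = [9, 3, 6, 8, 11, 5, 12, 4, 2, 7, 1, 0, 10]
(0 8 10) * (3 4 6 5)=(0 8 10)(3 4 6 5)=[8, 1, 2, 4, 6, 3, 5, 7, 10, 9, 0]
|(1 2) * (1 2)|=1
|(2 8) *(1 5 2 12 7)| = 6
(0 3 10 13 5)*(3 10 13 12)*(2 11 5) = [10, 1, 11, 13, 4, 0, 6, 7, 8, 9, 12, 5, 3, 2] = (0 10 12 3 13 2 11 5)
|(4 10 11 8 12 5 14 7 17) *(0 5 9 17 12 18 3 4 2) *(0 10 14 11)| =14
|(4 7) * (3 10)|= |(3 10)(4 7)|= 2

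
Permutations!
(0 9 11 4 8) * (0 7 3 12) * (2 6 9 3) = (0 3 12)(2 6 9 11 4 8 7) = [3, 1, 6, 12, 8, 5, 9, 2, 7, 11, 10, 4, 0]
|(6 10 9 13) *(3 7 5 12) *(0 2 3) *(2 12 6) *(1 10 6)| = |(0 12)(1 10 9 13 2 3 7 5)| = 8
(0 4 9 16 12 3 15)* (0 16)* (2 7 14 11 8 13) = (0 4 9)(2 7 14 11 8 13)(3 15 16 12) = [4, 1, 7, 15, 9, 5, 6, 14, 13, 0, 10, 8, 3, 2, 11, 16, 12]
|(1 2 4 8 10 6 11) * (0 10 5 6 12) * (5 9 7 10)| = 12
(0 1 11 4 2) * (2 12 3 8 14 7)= (0 1 11 4 12 3 8 14 7 2)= [1, 11, 0, 8, 12, 5, 6, 2, 14, 9, 10, 4, 3, 13, 7]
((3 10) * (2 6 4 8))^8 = (10) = ((2 6 4 8)(3 10))^8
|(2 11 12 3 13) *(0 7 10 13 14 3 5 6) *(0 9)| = |(0 7 10 13 2 11 12 5 6 9)(3 14)| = 10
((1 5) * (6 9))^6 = ((1 5)(6 9))^6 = (9)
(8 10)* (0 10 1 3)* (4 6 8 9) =(0 10 9 4 6 8 1 3) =[10, 3, 2, 0, 6, 5, 8, 7, 1, 4, 9]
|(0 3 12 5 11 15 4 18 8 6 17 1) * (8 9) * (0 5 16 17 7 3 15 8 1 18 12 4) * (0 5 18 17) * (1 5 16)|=|(0 15 16)(1 18 9 5 11 8 6 7 3 4 12)|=33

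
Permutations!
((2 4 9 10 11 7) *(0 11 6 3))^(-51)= (0 2 10)(3 7 9)(4 6 11)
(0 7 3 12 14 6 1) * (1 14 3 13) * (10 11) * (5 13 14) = [7, 0, 2, 12, 4, 13, 5, 14, 8, 9, 11, 10, 3, 1, 6] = (0 7 14 6 5 13 1)(3 12)(10 11)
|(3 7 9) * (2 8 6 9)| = |(2 8 6 9 3 7)| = 6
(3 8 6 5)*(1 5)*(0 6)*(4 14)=(0 6 1 5 3 8)(4 14)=[6, 5, 2, 8, 14, 3, 1, 7, 0, 9, 10, 11, 12, 13, 4]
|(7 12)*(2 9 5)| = 6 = |(2 9 5)(7 12)|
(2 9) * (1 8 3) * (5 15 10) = (1 8 3)(2 9)(5 15 10) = [0, 8, 9, 1, 4, 15, 6, 7, 3, 2, 5, 11, 12, 13, 14, 10]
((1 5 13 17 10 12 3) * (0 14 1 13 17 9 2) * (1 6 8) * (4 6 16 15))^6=((0 14 16 15 4 6 8 1 5 17 10 12 3 13 9 2))^6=(0 8 3 16 5 9 4 10)(1 13 15 17 2 6 12 14)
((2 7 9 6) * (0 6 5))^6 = (9)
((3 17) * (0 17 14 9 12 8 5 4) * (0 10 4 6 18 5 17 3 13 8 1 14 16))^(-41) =(0 3 16)(1 12 9 14)(4 10)(5 6 18)(8 17 13)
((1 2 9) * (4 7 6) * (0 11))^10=((0 11)(1 2 9)(4 7 6))^10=(11)(1 2 9)(4 7 6)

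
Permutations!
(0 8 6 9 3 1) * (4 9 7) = [8, 0, 2, 1, 9, 5, 7, 4, 6, 3] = (0 8 6 7 4 9 3 1)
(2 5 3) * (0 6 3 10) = (0 6 3 2 5 10) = [6, 1, 5, 2, 4, 10, 3, 7, 8, 9, 0]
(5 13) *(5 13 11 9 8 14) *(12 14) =(5 11 9 8 12 14) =[0, 1, 2, 3, 4, 11, 6, 7, 12, 8, 10, 9, 14, 13, 5]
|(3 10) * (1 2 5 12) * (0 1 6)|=6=|(0 1 2 5 12 6)(3 10)|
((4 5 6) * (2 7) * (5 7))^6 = (2 5 6 4 7)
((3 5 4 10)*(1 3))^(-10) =(10)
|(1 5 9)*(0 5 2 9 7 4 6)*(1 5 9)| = |(0 9 5 7 4 6)(1 2)| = 6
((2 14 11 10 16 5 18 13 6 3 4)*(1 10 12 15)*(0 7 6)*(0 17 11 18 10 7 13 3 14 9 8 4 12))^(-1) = (0 11 17 13)(1 15 12 3 18 14 6 7)(2 4 8 9)(5 16 10)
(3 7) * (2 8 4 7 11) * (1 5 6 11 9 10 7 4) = [0, 5, 8, 9, 4, 6, 11, 3, 1, 10, 7, 2] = (1 5 6 11 2 8)(3 9 10 7)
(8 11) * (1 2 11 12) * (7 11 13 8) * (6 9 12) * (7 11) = (1 2 13 8 6 9 12) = [0, 2, 13, 3, 4, 5, 9, 7, 6, 12, 10, 11, 1, 8]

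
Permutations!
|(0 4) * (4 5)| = |(0 5 4)| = 3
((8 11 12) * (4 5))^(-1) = ((4 5)(8 11 12))^(-1) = (4 5)(8 12 11)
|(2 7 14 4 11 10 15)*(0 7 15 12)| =|(0 7 14 4 11 10 12)(2 15)| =14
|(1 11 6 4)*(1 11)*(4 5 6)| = 2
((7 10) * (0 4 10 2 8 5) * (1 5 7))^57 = ((0 4 10 1 5)(2 8 7))^57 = (0 10 5 4 1)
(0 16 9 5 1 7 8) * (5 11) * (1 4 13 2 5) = (0 16 9 11 1 7 8)(2 5 4 13) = [16, 7, 5, 3, 13, 4, 6, 8, 0, 11, 10, 1, 12, 2, 14, 15, 9]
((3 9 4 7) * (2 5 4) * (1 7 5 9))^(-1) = (1 3 7)(2 9)(4 5)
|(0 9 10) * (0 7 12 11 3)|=7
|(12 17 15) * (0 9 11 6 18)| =|(0 9 11 6 18)(12 17 15)| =15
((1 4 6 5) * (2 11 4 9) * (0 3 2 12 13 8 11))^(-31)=((0 3 2)(1 9 12 13 8 11 4 6 5))^(-31)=(0 2 3)(1 11 9 4 12 6 13 5 8)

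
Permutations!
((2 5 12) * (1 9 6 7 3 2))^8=((1 9 6 7 3 2 5 12))^8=(12)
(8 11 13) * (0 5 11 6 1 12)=(0 5 11 13 8 6 1 12)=[5, 12, 2, 3, 4, 11, 1, 7, 6, 9, 10, 13, 0, 8]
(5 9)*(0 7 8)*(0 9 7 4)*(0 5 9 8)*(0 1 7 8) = (9)(0 4 5 8)(1 7) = [4, 7, 2, 3, 5, 8, 6, 1, 0, 9]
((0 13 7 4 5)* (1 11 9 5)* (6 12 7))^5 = ((0 13 6 12 7 4 1 11 9 5))^5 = (0 4)(1 13)(5 7)(6 11)(9 12)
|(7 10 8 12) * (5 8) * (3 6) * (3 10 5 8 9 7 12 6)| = 3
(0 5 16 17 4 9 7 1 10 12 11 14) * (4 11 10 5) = (0 4 9 7 1 5 16 17 11 14)(10 12) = [4, 5, 2, 3, 9, 16, 6, 1, 8, 7, 12, 14, 10, 13, 0, 15, 17, 11]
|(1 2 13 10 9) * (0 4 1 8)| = |(0 4 1 2 13 10 9 8)| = 8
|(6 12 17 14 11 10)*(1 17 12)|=|(1 17 14 11 10 6)|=6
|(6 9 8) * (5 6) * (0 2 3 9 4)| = 8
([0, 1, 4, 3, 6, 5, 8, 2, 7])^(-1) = [0, 1, 7, 3, 2, 5, 4, 8, 6]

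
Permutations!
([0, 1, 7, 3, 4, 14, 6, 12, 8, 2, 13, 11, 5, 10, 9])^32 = (2 12 14)(5 9 7)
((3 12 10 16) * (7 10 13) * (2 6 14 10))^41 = ((2 6 14 10 16 3 12 13 7))^41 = (2 3 6 12 14 13 10 7 16)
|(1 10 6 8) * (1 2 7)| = 6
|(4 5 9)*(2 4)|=4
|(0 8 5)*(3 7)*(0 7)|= 5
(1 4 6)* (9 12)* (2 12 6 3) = (1 4 3 2 12 9 6) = [0, 4, 12, 2, 3, 5, 1, 7, 8, 6, 10, 11, 9]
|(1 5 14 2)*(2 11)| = 5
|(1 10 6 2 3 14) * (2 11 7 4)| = |(1 10 6 11 7 4 2 3 14)| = 9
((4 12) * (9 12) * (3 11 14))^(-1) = (3 14 11)(4 12 9)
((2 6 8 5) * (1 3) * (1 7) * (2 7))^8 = ((1 3 2 6 8 5 7))^8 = (1 3 2 6 8 5 7)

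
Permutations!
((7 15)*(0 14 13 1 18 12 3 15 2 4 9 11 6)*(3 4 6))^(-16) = (0 2 15 11 4 18 13)(1 14 6 7 3 9 12)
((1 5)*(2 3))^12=((1 5)(2 3))^12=(5)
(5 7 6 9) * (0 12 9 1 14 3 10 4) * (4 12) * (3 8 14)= (0 4)(1 3 10 12 9 5 7 6)(8 14)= [4, 3, 2, 10, 0, 7, 1, 6, 14, 5, 12, 11, 9, 13, 8]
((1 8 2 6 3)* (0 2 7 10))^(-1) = (0 10 7 8 1 3 6 2) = ((0 2 6 3 1 8 7 10))^(-1)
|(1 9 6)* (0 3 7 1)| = 6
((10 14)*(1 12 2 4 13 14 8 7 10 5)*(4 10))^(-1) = (1 5 14 13 4 7 8 10 2 12)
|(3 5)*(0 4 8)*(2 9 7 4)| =|(0 2 9 7 4 8)(3 5)| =6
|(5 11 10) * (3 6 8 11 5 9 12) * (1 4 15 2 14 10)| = 12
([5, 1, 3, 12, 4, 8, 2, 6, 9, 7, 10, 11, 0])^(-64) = (0 12 3 2 6 7 9 8 5)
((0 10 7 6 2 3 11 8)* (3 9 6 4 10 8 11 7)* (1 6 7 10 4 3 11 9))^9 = (0 8)(3 7 9 11 10)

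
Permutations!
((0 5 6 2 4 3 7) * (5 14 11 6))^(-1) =((0 14 11 6 2 4 3 7))^(-1) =(0 7 3 4 2 6 11 14)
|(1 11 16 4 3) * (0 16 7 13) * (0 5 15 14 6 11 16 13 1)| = 12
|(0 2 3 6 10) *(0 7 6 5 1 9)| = |(0 2 3 5 1 9)(6 10 7)| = 6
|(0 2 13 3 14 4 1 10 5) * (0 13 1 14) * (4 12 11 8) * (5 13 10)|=35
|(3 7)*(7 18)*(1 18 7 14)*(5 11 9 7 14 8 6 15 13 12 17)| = 14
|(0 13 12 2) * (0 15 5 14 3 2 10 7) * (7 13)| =30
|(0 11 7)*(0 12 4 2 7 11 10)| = |(0 10)(2 7 12 4)| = 4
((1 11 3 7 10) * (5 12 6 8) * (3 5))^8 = ((1 11 5 12 6 8 3 7 10))^8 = (1 10 7 3 8 6 12 5 11)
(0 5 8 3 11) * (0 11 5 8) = (11)(0 8 3 5) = [8, 1, 2, 5, 4, 0, 6, 7, 3, 9, 10, 11]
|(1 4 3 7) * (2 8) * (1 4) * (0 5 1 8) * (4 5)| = 8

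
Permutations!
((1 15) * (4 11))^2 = (15)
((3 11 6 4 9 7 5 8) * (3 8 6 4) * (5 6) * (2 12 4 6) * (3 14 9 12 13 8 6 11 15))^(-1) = (2 7 9 14 6 8 13)(3 15)(4 12)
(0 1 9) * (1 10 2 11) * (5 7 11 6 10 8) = (0 8 5 7 11 1 9)(2 6 10) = [8, 9, 6, 3, 4, 7, 10, 11, 5, 0, 2, 1]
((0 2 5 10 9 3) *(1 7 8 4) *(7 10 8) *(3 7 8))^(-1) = (0 3 5 2)(1 4 8 7 9 10)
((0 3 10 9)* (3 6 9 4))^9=((0 6 9)(3 10 4))^9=(10)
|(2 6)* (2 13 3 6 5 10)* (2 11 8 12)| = |(2 5 10 11 8 12)(3 6 13)| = 6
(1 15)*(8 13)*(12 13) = (1 15)(8 12 13) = [0, 15, 2, 3, 4, 5, 6, 7, 12, 9, 10, 11, 13, 8, 14, 1]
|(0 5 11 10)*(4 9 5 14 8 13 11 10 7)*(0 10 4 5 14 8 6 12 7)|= |(0 8 13 11)(4 9 14 6 12 7 5)|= 28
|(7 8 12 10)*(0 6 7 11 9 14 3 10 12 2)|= |(0 6 7 8 2)(3 10 11 9 14)|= 5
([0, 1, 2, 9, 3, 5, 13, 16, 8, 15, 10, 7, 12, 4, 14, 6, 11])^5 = (3 4 13 6 15 9)(7 11 16)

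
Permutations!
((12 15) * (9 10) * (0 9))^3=(12 15)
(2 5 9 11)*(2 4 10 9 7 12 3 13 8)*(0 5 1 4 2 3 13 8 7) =(0 5)(1 4 10 9 11 2)(3 8)(7 12 13) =[5, 4, 1, 8, 10, 0, 6, 12, 3, 11, 9, 2, 13, 7]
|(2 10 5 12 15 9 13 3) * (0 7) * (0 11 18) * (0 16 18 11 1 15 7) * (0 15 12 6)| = |(0 15 9 13 3 2 10 5 6)(1 12 7)(16 18)| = 18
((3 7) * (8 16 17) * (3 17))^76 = (3 7 17 8 16)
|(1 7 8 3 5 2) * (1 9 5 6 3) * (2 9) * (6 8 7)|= |(1 6 3 8)(5 9)|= 4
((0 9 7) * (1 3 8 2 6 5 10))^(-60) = ((0 9 7)(1 3 8 2 6 5 10))^(-60) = (1 2 10 8 5 3 6)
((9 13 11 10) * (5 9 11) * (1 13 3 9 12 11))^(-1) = ((1 13 5 12 11 10)(3 9))^(-1) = (1 10 11 12 5 13)(3 9)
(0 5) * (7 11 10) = (0 5)(7 11 10) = [5, 1, 2, 3, 4, 0, 6, 11, 8, 9, 7, 10]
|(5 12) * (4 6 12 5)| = 3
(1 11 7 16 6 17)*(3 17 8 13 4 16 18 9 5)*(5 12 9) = (1 11 7 18 5 3 17)(4 16 6 8 13)(9 12) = [0, 11, 2, 17, 16, 3, 8, 18, 13, 12, 10, 7, 9, 4, 14, 15, 6, 1, 5]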